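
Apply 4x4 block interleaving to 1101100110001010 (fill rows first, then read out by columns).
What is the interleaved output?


Matrix:
  1101
  1001
  1000
  1010
Read columns: 1111100000011100

1111100000011100


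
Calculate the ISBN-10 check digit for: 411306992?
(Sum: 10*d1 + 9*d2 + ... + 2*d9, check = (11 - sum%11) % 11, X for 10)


Weighted sum: 175
175 mod 11 = 10

Check digit: 1


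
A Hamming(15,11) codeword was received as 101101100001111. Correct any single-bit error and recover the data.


Syndrome = 7: error at position 7

Data: 10100001111 (corrected bit 7)


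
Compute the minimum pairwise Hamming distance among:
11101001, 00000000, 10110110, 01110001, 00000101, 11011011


Comparing all pairs, minimum distance: 2
Can detect 1 errors, correct 0 errors

2


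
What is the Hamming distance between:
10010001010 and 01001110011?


XOR: 11011111001
Count of 1s: 8

8


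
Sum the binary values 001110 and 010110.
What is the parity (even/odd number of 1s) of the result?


001110 = 14
010110 = 22
Sum = 36 = 100100
1s count = 2

even parity (2 ones in 100100)


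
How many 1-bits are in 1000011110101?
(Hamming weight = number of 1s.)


Counting 1s in 1000011110101

7


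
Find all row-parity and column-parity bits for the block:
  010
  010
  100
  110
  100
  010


Row parities: 111011
Column parities: 100

Row P: 111011, Col P: 100, Corner: 1


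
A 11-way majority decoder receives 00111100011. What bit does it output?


Ones: 6 out of 11
Threshold: 6

1 (6/11 voted 1)


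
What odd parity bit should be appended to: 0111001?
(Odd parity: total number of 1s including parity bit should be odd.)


Number of 1s in data: 4
Parity bit: 1

1


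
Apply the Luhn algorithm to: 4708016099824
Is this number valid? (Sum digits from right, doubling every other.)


Luhn sum = 58
58 mod 10 = 8

Invalid (Luhn sum mod 10 = 8)


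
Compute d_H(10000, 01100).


XOR: 11100
Count of 1s: 3

3


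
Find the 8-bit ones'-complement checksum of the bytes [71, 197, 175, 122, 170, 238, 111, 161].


Sum = 1245 mod 256 = 221
Complement = 34

34


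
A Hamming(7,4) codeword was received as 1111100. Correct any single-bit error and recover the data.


Syndrome = 1: error at position 1

Data: 1100 (corrected bit 1)


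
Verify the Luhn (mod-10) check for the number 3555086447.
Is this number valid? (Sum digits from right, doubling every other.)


Luhn sum = 47
47 mod 10 = 7

Invalid (Luhn sum mod 10 = 7)


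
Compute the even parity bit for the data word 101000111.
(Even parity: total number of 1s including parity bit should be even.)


Number of 1s in data: 5
Parity bit: 1

1


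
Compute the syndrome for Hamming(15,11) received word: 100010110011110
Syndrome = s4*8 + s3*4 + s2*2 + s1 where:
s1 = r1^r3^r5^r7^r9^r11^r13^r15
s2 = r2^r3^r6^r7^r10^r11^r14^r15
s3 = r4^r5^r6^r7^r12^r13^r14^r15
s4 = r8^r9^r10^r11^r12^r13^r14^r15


s1=1, s2=1, s3=1, s4=1

Syndrome = 15 (error at position 15)


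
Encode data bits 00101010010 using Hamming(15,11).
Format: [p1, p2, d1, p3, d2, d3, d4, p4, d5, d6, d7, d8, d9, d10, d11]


Parity bits: p1=0, p2=1, p3=0, p4=1

010001011010010


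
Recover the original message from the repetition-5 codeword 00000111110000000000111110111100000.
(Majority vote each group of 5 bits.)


Groups: 00000, 11111, 00000, 00000, 11111, 01111, 00000
Majority votes: 0100110

0100110


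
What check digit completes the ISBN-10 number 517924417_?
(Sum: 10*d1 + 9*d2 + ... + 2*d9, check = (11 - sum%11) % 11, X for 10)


Weighted sum: 243
243 mod 11 = 1

Check digit: X


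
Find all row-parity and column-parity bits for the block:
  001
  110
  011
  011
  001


Row parities: 10001
Column parities: 110

Row P: 10001, Col P: 110, Corner: 0


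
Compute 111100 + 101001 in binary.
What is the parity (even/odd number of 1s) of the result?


111100 = 60
101001 = 41
Sum = 101 = 1100101
1s count = 4

even parity (4 ones in 1100101)


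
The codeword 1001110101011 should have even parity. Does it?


Number of 1s: 8

Yes, parity is correct (8 ones)


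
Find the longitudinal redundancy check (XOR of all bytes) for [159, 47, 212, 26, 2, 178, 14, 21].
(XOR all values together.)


XOR chain: 159 ^ 47 ^ 212 ^ 26 ^ 2 ^ 178 ^ 14 ^ 21 = 213

213


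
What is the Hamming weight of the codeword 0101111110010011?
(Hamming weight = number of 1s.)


Counting 1s in 0101111110010011

10


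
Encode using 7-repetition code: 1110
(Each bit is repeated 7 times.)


Each bit -> 7 copies

1111111111111111111110000000


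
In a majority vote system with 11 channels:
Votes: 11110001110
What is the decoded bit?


Ones: 7 out of 11
Threshold: 6

1 (7/11 voted 1)


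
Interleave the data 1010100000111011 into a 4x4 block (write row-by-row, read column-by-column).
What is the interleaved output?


Matrix:
  1010
  1000
  0011
  1011
Read columns: 1101000010110011

1101000010110011


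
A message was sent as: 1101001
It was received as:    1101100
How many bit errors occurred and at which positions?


XOR: 0000101

2 error(s) at position(s): 4, 6


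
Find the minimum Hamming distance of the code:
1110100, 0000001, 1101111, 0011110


Comparing all pairs, minimum distance: 4
Can detect 3 errors, correct 1 errors

4


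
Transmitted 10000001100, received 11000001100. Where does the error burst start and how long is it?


XOR: 01000000000

Burst at position 1, length 1


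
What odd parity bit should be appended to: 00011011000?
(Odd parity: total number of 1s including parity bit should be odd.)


Number of 1s in data: 4
Parity bit: 1

1


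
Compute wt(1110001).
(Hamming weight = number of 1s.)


Counting 1s in 1110001

4


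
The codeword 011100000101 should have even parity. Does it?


Number of 1s: 5

No, parity error (5 ones)


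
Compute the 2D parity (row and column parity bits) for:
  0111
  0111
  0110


Row parities: 110
Column parities: 0110

Row P: 110, Col P: 0110, Corner: 0


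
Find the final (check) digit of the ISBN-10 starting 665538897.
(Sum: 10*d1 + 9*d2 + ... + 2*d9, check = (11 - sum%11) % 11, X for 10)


Weighted sum: 320
320 mod 11 = 1

Check digit: X


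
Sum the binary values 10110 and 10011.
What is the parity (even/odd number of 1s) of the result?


10110 = 22
10011 = 19
Sum = 41 = 101001
1s count = 3

odd parity (3 ones in 101001)


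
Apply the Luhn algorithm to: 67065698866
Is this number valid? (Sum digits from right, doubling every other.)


Luhn sum = 55
55 mod 10 = 5

Invalid (Luhn sum mod 10 = 5)


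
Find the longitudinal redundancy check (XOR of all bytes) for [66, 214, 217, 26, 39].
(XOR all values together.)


XOR chain: 66 ^ 214 ^ 217 ^ 26 ^ 39 = 112

112


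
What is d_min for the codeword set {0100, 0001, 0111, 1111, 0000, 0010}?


Comparing all pairs, minimum distance: 1
Can detect 0 errors, correct 0 errors

1


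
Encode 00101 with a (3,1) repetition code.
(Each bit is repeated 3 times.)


Each bit -> 3 copies

000000111000111


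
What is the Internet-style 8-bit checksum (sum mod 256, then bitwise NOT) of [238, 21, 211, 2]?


Sum = 472 mod 256 = 216
Complement = 39

39


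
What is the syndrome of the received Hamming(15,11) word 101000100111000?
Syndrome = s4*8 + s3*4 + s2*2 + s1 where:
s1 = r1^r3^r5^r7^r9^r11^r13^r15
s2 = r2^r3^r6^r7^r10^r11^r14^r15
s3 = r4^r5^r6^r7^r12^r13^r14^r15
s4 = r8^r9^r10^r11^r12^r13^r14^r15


s1=0, s2=0, s3=0, s4=1

Syndrome = 8 (error at position 8)


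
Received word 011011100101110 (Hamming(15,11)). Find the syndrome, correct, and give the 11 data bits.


Syndrome = 0: no error detected

Data: 11110101110 (no errors)


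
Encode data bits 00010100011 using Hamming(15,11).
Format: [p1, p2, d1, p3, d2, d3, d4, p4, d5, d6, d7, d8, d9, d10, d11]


Parity bits: p1=0, p2=0, p3=1, p4=1

000100110100011


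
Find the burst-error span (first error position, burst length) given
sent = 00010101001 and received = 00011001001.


XOR: 00001100000

Burst at position 4, length 2


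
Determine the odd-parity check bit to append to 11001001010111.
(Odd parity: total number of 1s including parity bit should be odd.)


Number of 1s in data: 8
Parity bit: 1

1


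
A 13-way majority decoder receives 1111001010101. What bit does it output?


Ones: 8 out of 13
Threshold: 7

1 (8/13 voted 1)


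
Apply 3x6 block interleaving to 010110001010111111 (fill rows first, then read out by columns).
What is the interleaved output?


Matrix:
  010110
  001010
  111111
Read columns: 001101011101111001

001101011101111001


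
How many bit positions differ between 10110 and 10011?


XOR: 00101
Count of 1s: 2

2


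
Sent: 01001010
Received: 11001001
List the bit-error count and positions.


XOR: 10000011

3 error(s) at position(s): 0, 6, 7


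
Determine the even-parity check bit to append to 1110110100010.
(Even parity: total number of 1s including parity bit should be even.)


Number of 1s in data: 7
Parity bit: 1

1


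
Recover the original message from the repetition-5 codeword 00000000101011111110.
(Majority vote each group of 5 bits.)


Groups: 00000, 00010, 10111, 11110
Majority votes: 0011

0011


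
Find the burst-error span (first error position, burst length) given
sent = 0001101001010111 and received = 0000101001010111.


XOR: 0001000000000000

Burst at position 3, length 1


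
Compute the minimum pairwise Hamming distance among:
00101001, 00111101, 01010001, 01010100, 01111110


Comparing all pairs, minimum distance: 2
Can detect 1 errors, correct 0 errors

2


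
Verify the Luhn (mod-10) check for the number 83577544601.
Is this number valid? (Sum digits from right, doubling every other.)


Luhn sum = 51
51 mod 10 = 1

Invalid (Luhn sum mod 10 = 1)


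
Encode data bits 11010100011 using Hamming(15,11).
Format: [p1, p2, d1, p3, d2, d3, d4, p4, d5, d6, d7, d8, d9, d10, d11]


Parity bits: p1=0, p2=1, p3=0, p4=1

011010110100011


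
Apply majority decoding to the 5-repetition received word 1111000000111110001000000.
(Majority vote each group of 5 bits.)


Groups: 11110, 00000, 11111, 00010, 00000
Majority votes: 10100

10100


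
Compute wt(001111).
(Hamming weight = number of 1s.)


Counting 1s in 001111

4


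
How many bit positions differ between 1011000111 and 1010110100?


XOR: 0001110011
Count of 1s: 5

5


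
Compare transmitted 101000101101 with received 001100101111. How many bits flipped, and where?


XOR: 100100000010

3 error(s) at position(s): 0, 3, 10


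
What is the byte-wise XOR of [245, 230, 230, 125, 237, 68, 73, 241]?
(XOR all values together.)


XOR chain: 245 ^ 230 ^ 230 ^ 125 ^ 237 ^ 68 ^ 73 ^ 241 = 153

153


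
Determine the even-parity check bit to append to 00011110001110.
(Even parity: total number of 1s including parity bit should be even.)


Number of 1s in data: 7
Parity bit: 1

1


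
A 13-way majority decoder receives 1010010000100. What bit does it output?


Ones: 4 out of 13
Threshold: 7

0 (4/13 voted 1)


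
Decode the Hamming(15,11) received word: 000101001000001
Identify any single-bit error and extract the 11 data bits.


Syndrome = 4: error at position 4

Data: 00101000001 (corrected bit 4)


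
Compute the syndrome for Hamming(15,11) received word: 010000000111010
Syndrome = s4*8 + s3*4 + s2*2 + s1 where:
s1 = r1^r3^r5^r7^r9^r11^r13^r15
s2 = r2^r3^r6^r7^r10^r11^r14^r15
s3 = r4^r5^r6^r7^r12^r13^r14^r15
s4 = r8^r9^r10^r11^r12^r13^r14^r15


s1=1, s2=0, s3=0, s4=0

Syndrome = 1 (error at position 1)


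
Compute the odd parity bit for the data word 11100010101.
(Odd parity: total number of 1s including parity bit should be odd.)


Number of 1s in data: 6
Parity bit: 1

1


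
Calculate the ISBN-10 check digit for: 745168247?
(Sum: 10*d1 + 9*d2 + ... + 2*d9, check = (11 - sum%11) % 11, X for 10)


Weighted sum: 263
263 mod 11 = 10

Check digit: 1


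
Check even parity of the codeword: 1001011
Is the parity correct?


Number of 1s: 4

Yes, parity is correct (4 ones)


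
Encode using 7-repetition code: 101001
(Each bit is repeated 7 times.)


Each bit -> 7 copies

111111100000001111111000000000000001111111


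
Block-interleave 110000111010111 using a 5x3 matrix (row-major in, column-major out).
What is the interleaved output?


Matrix:
  110
  000
  111
  010
  111
Read columns: 101011011100101

101011011100101


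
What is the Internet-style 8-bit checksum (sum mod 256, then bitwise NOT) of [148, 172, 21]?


Sum = 341 mod 256 = 85
Complement = 170

170


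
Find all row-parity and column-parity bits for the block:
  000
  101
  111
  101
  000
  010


Row parities: 001001
Column parities: 101

Row P: 001001, Col P: 101, Corner: 0


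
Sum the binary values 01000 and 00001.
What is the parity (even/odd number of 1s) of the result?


01000 = 8
00001 = 1
Sum = 9 = 1001
1s count = 2

even parity (2 ones in 1001)


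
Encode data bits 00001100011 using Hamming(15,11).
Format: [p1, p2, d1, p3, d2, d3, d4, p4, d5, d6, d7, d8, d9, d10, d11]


Parity bits: p1=0, p2=1, p3=0, p4=0

010000001100011


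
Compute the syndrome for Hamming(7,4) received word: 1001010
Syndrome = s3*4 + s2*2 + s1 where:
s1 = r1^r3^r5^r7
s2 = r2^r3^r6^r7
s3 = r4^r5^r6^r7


s1=1, s2=1, s3=0

Syndrome = 3 (error at position 3)


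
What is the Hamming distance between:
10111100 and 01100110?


XOR: 11011010
Count of 1s: 5

5


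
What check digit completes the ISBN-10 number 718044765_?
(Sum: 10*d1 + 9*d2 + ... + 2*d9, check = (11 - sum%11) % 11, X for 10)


Weighted sum: 243
243 mod 11 = 1

Check digit: X


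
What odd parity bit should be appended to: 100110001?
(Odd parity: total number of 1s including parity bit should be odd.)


Number of 1s in data: 4
Parity bit: 1

1


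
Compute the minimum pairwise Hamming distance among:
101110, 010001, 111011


Comparing all pairs, minimum distance: 3
Can detect 2 errors, correct 1 errors

3


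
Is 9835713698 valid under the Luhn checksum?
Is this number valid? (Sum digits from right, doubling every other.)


Luhn sum = 63
63 mod 10 = 3

Invalid (Luhn sum mod 10 = 3)


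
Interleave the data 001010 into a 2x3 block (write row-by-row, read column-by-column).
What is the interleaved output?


Matrix:
  001
  010
Read columns: 000110

000110


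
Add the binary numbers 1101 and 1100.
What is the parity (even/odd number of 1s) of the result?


1101 = 13
1100 = 12
Sum = 25 = 11001
1s count = 3

odd parity (3 ones in 11001)


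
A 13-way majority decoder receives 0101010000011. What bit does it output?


Ones: 5 out of 13
Threshold: 7

0 (5/13 voted 1)


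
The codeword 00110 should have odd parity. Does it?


Number of 1s: 2

No, parity error (2 ones)


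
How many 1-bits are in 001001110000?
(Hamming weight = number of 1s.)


Counting 1s in 001001110000

4


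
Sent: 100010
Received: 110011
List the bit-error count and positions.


XOR: 010001

2 error(s) at position(s): 1, 5


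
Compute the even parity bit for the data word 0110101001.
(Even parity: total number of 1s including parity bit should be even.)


Number of 1s in data: 5
Parity bit: 1

1


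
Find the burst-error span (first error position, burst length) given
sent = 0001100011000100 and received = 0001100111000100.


XOR: 0000000100000000

Burst at position 7, length 1


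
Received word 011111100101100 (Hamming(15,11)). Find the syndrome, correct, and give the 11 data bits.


Syndrome = 10: error at position 10

Data: 11110001100 (corrected bit 10)


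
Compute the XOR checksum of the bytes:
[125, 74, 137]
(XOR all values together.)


XOR chain: 125 ^ 74 ^ 137 = 190

190


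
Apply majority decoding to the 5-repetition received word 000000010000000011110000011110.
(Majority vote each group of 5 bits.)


Groups: 00000, 00100, 00000, 01111, 00000, 11110
Majority votes: 000101

000101


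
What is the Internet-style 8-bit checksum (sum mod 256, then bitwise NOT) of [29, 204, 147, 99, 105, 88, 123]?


Sum = 795 mod 256 = 27
Complement = 228

228


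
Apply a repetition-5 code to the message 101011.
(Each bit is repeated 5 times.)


Each bit -> 5 copies

111110000011111000001111111111


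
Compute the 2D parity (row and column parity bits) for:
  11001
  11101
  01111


Row parities: 100
Column parities: 01011

Row P: 100, Col P: 01011, Corner: 1


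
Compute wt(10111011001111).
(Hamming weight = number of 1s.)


Counting 1s in 10111011001111

10


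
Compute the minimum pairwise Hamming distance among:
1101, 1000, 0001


Comparing all pairs, minimum distance: 2
Can detect 1 errors, correct 0 errors

2


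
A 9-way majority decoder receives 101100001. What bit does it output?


Ones: 4 out of 9
Threshold: 5

0 (4/9 voted 1)


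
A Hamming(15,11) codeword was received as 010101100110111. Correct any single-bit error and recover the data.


Syndrome = 10: error at position 10

Data: 00110010111 (corrected bit 10)


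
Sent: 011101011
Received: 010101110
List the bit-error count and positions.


XOR: 001000101

3 error(s) at position(s): 2, 6, 8


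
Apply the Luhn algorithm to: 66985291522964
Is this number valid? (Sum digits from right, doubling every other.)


Luhn sum = 62
62 mod 10 = 2

Invalid (Luhn sum mod 10 = 2)


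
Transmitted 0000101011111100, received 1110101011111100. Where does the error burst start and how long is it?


XOR: 1110000000000000

Burst at position 0, length 3


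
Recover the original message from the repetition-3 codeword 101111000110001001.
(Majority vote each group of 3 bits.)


Groups: 101, 111, 000, 110, 001, 001
Majority votes: 110100

110100


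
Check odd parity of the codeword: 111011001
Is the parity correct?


Number of 1s: 6

No, parity error (6 ones)


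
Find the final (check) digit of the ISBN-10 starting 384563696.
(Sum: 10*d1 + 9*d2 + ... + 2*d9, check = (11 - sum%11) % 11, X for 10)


Weighted sum: 283
283 mod 11 = 8

Check digit: 3


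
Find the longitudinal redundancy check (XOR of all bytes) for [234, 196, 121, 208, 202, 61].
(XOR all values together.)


XOR chain: 234 ^ 196 ^ 121 ^ 208 ^ 202 ^ 61 = 112

112


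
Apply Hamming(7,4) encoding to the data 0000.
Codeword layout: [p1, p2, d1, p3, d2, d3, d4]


Parity bits: p1=0, p2=0, p3=0

0000000


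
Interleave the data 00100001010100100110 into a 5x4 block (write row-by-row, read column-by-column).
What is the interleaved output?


Matrix:
  0010
  0001
  0101
  0010
  0110
Read columns: 00000001011001101100

00000001011001101100


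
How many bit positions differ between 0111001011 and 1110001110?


XOR: 1001000101
Count of 1s: 4

4


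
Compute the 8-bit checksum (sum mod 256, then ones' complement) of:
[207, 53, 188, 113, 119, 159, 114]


Sum = 953 mod 256 = 185
Complement = 70

70


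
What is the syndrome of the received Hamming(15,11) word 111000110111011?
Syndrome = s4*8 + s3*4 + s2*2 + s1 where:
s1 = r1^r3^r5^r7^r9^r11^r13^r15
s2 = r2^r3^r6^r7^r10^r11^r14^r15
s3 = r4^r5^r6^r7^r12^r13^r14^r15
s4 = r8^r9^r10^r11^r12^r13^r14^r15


s1=1, s2=1, s3=0, s4=0

Syndrome = 3 (error at position 3)


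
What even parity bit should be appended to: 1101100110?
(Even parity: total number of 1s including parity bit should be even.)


Number of 1s in data: 6
Parity bit: 0

0


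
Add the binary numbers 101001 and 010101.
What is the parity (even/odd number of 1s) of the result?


101001 = 41
010101 = 21
Sum = 62 = 111110
1s count = 5

odd parity (5 ones in 111110)


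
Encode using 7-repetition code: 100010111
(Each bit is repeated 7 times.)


Each bit -> 7 copies

111111100000000000000000000011111110000000111111111111111111111


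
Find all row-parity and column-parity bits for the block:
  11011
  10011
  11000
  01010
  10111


Row parities: 01000
Column parities: 01101

Row P: 01000, Col P: 01101, Corner: 1


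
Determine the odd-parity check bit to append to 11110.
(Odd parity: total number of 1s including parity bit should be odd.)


Number of 1s in data: 4
Parity bit: 1

1


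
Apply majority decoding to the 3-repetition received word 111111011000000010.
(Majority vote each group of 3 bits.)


Groups: 111, 111, 011, 000, 000, 010
Majority votes: 111000

111000


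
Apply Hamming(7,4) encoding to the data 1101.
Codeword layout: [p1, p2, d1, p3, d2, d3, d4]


Parity bits: p1=1, p2=0, p3=0

1010101


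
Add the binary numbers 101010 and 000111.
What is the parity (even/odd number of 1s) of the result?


101010 = 42
000111 = 7
Sum = 49 = 110001
1s count = 3

odd parity (3 ones in 110001)


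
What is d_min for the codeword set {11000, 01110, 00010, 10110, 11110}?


Comparing all pairs, minimum distance: 1
Can detect 0 errors, correct 0 errors

1


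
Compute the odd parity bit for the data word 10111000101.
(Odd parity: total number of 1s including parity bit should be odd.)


Number of 1s in data: 6
Parity bit: 1

1


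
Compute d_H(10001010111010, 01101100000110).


XOR: 11100110111100
Count of 1s: 9

9


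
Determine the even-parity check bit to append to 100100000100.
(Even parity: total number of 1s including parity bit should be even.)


Number of 1s in data: 3
Parity bit: 1

1


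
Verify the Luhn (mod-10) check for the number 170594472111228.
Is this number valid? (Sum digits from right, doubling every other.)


Luhn sum = 54
54 mod 10 = 4

Invalid (Luhn sum mod 10 = 4)


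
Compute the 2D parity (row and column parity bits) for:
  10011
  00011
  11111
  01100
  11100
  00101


Row parities: 101010
Column parities: 11010

Row P: 101010, Col P: 11010, Corner: 1


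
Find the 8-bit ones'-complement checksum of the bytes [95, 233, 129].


Sum = 457 mod 256 = 201
Complement = 54

54


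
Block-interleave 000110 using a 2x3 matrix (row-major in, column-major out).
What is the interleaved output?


Matrix:
  000
  110
Read columns: 010100

010100


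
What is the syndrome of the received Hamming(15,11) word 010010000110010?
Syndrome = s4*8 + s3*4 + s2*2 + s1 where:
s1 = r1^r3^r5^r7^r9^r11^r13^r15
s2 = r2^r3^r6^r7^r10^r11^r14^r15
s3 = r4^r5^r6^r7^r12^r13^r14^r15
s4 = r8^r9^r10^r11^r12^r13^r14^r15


s1=0, s2=0, s3=0, s4=1

Syndrome = 8 (error at position 8)


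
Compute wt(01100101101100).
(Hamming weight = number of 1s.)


Counting 1s in 01100101101100

7


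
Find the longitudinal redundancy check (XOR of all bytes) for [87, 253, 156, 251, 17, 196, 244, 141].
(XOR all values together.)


XOR chain: 87 ^ 253 ^ 156 ^ 251 ^ 17 ^ 196 ^ 244 ^ 141 = 97

97


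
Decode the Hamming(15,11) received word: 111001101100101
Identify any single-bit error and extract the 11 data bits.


Syndrome = 0: no error detected

Data: 10111100101 (no errors)


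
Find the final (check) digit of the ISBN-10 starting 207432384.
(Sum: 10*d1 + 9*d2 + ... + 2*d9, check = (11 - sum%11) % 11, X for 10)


Weighted sum: 176
176 mod 11 = 0

Check digit: 0


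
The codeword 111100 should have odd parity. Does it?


Number of 1s: 4

No, parity error (4 ones)


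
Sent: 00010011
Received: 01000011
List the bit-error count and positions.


XOR: 01010000

2 error(s) at position(s): 1, 3


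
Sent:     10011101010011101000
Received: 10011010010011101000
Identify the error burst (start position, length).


XOR: 00000111000000000000

Burst at position 5, length 3


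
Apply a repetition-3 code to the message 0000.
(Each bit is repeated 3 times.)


Each bit -> 3 copies

000000000000


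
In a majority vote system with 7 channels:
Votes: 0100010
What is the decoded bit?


Ones: 2 out of 7
Threshold: 4

0 (2/7 voted 1)


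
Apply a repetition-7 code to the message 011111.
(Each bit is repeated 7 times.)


Each bit -> 7 copies

000000011111111111111111111111111111111111


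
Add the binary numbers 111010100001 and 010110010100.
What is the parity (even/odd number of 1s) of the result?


111010100001 = 3745
010110010100 = 1428
Sum = 5173 = 1010000110101
1s count = 6

even parity (6 ones in 1010000110101)


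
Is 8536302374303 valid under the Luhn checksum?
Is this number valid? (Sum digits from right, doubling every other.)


Luhn sum = 47
47 mod 10 = 7

Invalid (Luhn sum mod 10 = 7)


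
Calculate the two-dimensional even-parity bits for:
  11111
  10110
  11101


Row parities: 110
Column parities: 10100

Row P: 110, Col P: 10100, Corner: 0


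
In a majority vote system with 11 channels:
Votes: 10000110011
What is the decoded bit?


Ones: 5 out of 11
Threshold: 6

0 (5/11 voted 1)


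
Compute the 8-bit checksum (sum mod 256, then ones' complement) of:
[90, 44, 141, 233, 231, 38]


Sum = 777 mod 256 = 9
Complement = 246

246


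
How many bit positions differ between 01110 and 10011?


XOR: 11101
Count of 1s: 4

4


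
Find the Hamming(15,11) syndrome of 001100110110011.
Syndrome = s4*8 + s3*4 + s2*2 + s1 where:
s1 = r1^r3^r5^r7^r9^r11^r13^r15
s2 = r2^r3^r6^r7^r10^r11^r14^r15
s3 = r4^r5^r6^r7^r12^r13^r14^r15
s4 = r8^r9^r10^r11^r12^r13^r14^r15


s1=0, s2=0, s3=0, s4=1

Syndrome = 8 (error at position 8)


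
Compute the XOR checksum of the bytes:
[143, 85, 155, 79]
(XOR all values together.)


XOR chain: 143 ^ 85 ^ 155 ^ 79 = 14

14


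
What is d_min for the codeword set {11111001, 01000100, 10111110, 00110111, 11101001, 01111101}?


Comparing all pairs, minimum distance: 1
Can detect 0 errors, correct 0 errors

1


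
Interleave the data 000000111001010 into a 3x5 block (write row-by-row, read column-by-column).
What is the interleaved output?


Matrix:
  00000
  01110
  01010
Read columns: 000011010011000

000011010011000


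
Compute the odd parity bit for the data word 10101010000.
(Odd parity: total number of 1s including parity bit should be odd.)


Number of 1s in data: 4
Parity bit: 1

1


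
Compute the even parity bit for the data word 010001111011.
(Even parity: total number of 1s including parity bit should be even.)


Number of 1s in data: 7
Parity bit: 1

1


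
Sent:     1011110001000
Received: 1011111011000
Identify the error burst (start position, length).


XOR: 0000001010000

Burst at position 6, length 3


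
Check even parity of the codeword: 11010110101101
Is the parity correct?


Number of 1s: 9

No, parity error (9 ones)


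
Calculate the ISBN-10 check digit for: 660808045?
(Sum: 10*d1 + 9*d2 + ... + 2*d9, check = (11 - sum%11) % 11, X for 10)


Weighted sum: 232
232 mod 11 = 1

Check digit: X


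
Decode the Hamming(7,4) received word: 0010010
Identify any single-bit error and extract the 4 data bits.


Syndrome = 5: error at position 5

Data: 1110 (corrected bit 5)


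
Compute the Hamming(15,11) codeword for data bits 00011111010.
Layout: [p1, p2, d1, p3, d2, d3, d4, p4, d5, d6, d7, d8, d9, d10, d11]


Parity bits: p1=1, p2=0, p3=1, p4=1

100100111111010


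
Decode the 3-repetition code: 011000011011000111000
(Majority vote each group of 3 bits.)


Groups: 011, 000, 011, 011, 000, 111, 000
Majority votes: 1011010

1011010


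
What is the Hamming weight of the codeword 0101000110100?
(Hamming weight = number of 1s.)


Counting 1s in 0101000110100

5


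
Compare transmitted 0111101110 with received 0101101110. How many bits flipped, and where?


XOR: 0010000000

1 error(s) at position(s): 2


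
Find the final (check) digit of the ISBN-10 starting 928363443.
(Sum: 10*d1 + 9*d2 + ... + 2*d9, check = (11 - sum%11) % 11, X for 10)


Weighted sum: 278
278 mod 11 = 3

Check digit: 8


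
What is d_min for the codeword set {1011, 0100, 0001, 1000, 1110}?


Comparing all pairs, minimum distance: 2
Can detect 1 errors, correct 0 errors

2


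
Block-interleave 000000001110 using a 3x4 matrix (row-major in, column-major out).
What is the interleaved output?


Matrix:
  0000
  0000
  1110
Read columns: 001001001000

001001001000


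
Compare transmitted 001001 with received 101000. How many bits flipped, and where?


XOR: 100001

2 error(s) at position(s): 0, 5


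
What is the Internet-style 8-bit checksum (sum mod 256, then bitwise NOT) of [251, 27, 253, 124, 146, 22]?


Sum = 823 mod 256 = 55
Complement = 200

200


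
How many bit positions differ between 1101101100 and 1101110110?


XOR: 0000011010
Count of 1s: 3

3


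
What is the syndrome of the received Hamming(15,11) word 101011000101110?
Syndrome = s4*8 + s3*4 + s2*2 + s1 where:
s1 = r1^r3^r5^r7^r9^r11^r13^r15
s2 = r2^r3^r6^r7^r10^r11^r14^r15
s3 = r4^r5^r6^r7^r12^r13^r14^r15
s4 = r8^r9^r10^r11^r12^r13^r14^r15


s1=0, s2=0, s3=1, s4=0

Syndrome = 4 (error at position 4)


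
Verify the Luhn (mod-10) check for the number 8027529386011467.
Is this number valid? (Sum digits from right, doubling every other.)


Luhn sum = 63
63 mod 10 = 3

Invalid (Luhn sum mod 10 = 3)


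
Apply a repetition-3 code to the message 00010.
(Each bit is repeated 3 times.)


Each bit -> 3 copies

000000000111000


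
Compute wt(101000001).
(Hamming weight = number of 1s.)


Counting 1s in 101000001

3


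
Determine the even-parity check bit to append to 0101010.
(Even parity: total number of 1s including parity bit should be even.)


Number of 1s in data: 3
Parity bit: 1

1


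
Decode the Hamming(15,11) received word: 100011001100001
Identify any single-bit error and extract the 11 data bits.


Syndrome = 14: error at position 14

Data: 01101100011 (corrected bit 14)


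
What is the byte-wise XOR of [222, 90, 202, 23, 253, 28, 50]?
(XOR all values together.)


XOR chain: 222 ^ 90 ^ 202 ^ 23 ^ 253 ^ 28 ^ 50 = 138

138


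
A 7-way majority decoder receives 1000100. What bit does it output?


Ones: 2 out of 7
Threshold: 4

0 (2/7 voted 1)


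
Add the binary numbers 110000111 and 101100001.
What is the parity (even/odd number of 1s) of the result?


110000111 = 391
101100001 = 353
Sum = 744 = 1011101000
1s count = 5

odd parity (5 ones in 1011101000)


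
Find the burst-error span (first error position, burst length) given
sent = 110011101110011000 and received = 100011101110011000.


XOR: 010000000000000000

Burst at position 1, length 1


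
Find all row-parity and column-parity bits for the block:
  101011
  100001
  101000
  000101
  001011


Row parities: 00001
Column parities: 101100

Row P: 00001, Col P: 101100, Corner: 1


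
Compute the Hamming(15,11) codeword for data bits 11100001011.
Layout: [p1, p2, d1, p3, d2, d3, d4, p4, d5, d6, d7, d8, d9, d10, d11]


Parity bits: p1=1, p2=0, p3=1, p4=1

101111010001011


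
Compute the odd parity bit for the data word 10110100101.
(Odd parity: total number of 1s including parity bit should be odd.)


Number of 1s in data: 6
Parity bit: 1

1


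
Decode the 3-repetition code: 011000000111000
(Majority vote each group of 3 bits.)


Groups: 011, 000, 000, 111, 000
Majority votes: 10010

10010


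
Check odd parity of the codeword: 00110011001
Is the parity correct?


Number of 1s: 5

Yes, parity is correct (5 ones)


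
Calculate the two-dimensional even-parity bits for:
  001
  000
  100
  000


Row parities: 1010
Column parities: 101

Row P: 1010, Col P: 101, Corner: 0


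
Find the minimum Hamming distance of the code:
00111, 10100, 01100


Comparing all pairs, minimum distance: 2
Can detect 1 errors, correct 0 errors

2


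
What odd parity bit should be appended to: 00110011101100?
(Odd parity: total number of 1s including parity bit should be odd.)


Number of 1s in data: 7
Parity bit: 0

0


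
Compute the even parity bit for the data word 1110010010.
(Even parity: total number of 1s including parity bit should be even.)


Number of 1s in data: 5
Parity bit: 1

1


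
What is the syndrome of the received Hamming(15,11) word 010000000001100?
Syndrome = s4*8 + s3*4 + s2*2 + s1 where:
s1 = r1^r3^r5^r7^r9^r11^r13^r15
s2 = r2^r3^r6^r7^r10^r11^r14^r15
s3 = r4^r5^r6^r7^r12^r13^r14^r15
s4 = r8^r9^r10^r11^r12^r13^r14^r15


s1=1, s2=1, s3=0, s4=0

Syndrome = 3 (error at position 3)


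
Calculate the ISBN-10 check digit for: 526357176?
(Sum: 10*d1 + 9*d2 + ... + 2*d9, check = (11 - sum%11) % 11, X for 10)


Weighted sum: 239
239 mod 11 = 8

Check digit: 3


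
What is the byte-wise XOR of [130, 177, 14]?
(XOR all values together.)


XOR chain: 130 ^ 177 ^ 14 = 61

61


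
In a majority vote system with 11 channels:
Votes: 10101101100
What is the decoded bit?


Ones: 6 out of 11
Threshold: 6

1 (6/11 voted 1)


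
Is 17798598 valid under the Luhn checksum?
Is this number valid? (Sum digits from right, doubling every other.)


Luhn sum = 52
52 mod 10 = 2

Invalid (Luhn sum mod 10 = 2)


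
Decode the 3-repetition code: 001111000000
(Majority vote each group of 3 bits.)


Groups: 001, 111, 000, 000
Majority votes: 0100

0100


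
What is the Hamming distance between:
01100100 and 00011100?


XOR: 01111000
Count of 1s: 4

4


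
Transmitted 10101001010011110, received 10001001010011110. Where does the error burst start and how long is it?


XOR: 00100000000000000

Burst at position 2, length 1


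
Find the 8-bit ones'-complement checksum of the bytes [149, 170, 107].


Sum = 426 mod 256 = 170
Complement = 85

85


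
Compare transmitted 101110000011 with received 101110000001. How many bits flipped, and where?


XOR: 000000000010

1 error(s) at position(s): 10


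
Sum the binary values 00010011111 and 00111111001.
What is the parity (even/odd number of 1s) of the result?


00010011111 = 159
00111111001 = 505
Sum = 664 = 1010011000
1s count = 4

even parity (4 ones in 1010011000)


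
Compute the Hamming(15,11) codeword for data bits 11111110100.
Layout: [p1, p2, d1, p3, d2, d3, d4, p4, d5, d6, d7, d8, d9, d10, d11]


Parity bits: p1=0, p2=1, p3=0, p4=0

011011101110100


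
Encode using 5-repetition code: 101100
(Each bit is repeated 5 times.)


Each bit -> 5 copies

111110000011111111110000000000


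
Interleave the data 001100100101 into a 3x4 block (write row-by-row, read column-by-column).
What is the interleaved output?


Matrix:
  0011
  0010
  0101
Read columns: 000001110101

000001110101


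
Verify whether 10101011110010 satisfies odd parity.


Number of 1s: 8

No, parity error (8 ones)


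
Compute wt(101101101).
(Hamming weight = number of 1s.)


Counting 1s in 101101101

6


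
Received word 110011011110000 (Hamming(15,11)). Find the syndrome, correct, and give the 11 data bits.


Syndrome = 0: no error detected

Data: 01101110000 (no errors)


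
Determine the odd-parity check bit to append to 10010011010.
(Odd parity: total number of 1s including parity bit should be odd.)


Number of 1s in data: 5
Parity bit: 0

0


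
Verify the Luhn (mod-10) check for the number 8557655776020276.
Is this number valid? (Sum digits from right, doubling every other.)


Luhn sum = 62
62 mod 10 = 2

Invalid (Luhn sum mod 10 = 2)


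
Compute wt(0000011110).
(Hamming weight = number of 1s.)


Counting 1s in 0000011110

4


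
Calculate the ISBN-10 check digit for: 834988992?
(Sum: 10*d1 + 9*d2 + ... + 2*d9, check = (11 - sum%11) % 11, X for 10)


Weighted sum: 357
357 mod 11 = 5

Check digit: 6


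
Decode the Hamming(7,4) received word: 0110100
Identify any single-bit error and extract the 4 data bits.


Syndrome = 4: error at position 4

Data: 1100 (corrected bit 4)


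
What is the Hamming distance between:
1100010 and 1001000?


XOR: 0101010
Count of 1s: 3

3


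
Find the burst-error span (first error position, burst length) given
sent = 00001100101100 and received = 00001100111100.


XOR: 00000000010000

Burst at position 9, length 1


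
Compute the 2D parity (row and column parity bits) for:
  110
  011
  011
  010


Row parities: 0001
Column parities: 100

Row P: 0001, Col P: 100, Corner: 1


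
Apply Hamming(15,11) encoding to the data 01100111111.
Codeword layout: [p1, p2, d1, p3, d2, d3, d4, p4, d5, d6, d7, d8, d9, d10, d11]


Parity bits: p1=0, p2=1, p3=0, p4=0

010011000111111


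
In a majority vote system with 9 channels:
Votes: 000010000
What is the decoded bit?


Ones: 1 out of 9
Threshold: 5

0 (1/9 voted 1)


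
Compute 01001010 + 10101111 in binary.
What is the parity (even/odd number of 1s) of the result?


01001010 = 74
10101111 = 175
Sum = 249 = 11111001
1s count = 6

even parity (6 ones in 11111001)


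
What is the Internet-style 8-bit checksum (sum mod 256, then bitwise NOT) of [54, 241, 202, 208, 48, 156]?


Sum = 909 mod 256 = 141
Complement = 114

114


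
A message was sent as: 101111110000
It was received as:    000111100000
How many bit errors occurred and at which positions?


XOR: 101000010000

3 error(s) at position(s): 0, 2, 7


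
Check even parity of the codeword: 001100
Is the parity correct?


Number of 1s: 2

Yes, parity is correct (2 ones)


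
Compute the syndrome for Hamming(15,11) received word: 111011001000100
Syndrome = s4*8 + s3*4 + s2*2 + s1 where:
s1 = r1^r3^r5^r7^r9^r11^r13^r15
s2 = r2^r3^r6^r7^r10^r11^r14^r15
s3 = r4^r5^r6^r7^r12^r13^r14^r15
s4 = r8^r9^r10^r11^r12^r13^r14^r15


s1=1, s2=1, s3=1, s4=0

Syndrome = 7 (error at position 7)


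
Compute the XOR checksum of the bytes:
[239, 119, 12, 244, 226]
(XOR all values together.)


XOR chain: 239 ^ 119 ^ 12 ^ 244 ^ 226 = 130

130


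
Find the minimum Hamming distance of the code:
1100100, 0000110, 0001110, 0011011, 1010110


Comparing all pairs, minimum distance: 1
Can detect 0 errors, correct 0 errors

1


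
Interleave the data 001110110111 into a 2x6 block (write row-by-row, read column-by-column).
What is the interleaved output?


Matrix:
  001110
  110111
Read columns: 010110111101

010110111101


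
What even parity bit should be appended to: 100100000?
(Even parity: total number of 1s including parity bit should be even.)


Number of 1s in data: 2
Parity bit: 0

0


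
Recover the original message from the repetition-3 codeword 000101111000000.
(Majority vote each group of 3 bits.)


Groups: 000, 101, 111, 000, 000
Majority votes: 01100

01100


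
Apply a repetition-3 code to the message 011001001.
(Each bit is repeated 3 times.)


Each bit -> 3 copies

000111111000000111000000111


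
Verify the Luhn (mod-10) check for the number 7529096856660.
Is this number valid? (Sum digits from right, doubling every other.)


Luhn sum = 58
58 mod 10 = 8

Invalid (Luhn sum mod 10 = 8)


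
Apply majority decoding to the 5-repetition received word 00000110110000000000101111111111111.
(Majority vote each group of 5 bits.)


Groups: 00000, 11011, 00000, 00000, 10111, 11111, 11111
Majority votes: 0100111

0100111


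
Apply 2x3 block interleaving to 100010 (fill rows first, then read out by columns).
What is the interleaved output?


Matrix:
  100
  010
Read columns: 100100

100100


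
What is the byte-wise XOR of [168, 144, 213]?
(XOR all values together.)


XOR chain: 168 ^ 144 ^ 213 = 237

237


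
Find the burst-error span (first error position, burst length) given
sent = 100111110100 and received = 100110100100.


XOR: 000001010000

Burst at position 5, length 3
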